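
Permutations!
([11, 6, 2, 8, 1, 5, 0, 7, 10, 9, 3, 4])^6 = [11, 6, 2, 3, 1, 5, 0, 7, 8, 9, 10, 4]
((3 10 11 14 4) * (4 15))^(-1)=((3 10 11 14 15 4))^(-1)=(3 4 15 14 11 10)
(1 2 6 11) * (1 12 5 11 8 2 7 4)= (1 7 4)(2 6 8)(5 11 12)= [0, 7, 6, 3, 1, 11, 8, 4, 2, 9, 10, 12, 5]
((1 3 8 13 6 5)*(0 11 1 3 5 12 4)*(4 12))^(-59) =((0 11 1 5 3 8 13 6 4))^(-59) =(0 3 4 5 6 1 13 11 8)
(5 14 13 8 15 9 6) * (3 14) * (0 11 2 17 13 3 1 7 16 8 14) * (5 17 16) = (0 11 2 16 8 15 9 6 17 13 14 3)(1 7 5) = [11, 7, 16, 0, 4, 1, 17, 5, 15, 6, 10, 2, 12, 14, 3, 9, 8, 13]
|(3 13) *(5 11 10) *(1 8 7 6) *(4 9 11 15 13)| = |(1 8 7 6)(3 4 9 11 10 5 15 13)| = 8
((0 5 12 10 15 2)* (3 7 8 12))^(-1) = (0 2 15 10 12 8 7 3 5)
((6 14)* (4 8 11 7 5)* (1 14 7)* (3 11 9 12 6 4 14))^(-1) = (1 11 3)(4 14 5 7 6 12 9 8) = ((1 3 11)(4 8 9 12 6 7 5 14))^(-1)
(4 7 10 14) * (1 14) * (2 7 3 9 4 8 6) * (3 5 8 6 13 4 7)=[0, 14, 3, 9, 5, 8, 2, 10, 13, 7, 1, 11, 12, 4, 6]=(1 14 6 2 3 9 7 10)(4 5 8 13)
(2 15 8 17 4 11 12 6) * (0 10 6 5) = [10, 1, 15, 3, 11, 0, 2, 7, 17, 9, 6, 12, 5, 13, 14, 8, 16, 4] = (0 10 6 2 15 8 17 4 11 12 5)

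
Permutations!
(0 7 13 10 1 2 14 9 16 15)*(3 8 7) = [3, 2, 14, 8, 4, 5, 6, 13, 7, 16, 1, 11, 12, 10, 9, 0, 15] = (0 3 8 7 13 10 1 2 14 9 16 15)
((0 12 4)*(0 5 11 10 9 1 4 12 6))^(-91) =(12)(0 6)(1 9 10 11 5 4)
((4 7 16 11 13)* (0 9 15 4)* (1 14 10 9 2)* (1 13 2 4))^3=((0 4 7 16 11 2 13)(1 14 10 9 15))^3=(0 16 13 7 2 4 11)(1 9 14 15 10)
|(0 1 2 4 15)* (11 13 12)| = 15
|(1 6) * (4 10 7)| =6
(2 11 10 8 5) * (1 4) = (1 4)(2 11 10 8 5) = [0, 4, 11, 3, 1, 2, 6, 7, 5, 9, 8, 10]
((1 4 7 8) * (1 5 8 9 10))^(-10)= (10)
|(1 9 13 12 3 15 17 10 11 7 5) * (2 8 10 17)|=12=|(17)(1 9 13 12 3 15 2 8 10 11 7 5)|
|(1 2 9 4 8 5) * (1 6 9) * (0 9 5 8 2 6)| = |(0 9 4 2 1 6 5)| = 7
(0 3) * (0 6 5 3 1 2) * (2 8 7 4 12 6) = (0 1 8 7 4 12 6 5 3 2) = [1, 8, 0, 2, 12, 3, 5, 4, 7, 9, 10, 11, 6]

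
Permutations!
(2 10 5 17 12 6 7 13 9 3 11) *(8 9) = (2 10 5 17 12 6 7 13 8 9 3 11) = [0, 1, 10, 11, 4, 17, 7, 13, 9, 3, 5, 2, 6, 8, 14, 15, 16, 12]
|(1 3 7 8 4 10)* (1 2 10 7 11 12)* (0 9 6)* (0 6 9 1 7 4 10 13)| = 10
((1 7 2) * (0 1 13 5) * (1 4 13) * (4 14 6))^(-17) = ((0 14 6 4 13 5)(1 7 2))^(-17) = (0 14 6 4 13 5)(1 7 2)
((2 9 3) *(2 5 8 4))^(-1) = ((2 9 3 5 8 4))^(-1) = (2 4 8 5 3 9)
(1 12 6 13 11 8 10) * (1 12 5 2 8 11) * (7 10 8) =(1 5 2 7 10 12 6 13) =[0, 5, 7, 3, 4, 2, 13, 10, 8, 9, 12, 11, 6, 1]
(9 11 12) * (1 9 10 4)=(1 9 11 12 10 4)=[0, 9, 2, 3, 1, 5, 6, 7, 8, 11, 4, 12, 10]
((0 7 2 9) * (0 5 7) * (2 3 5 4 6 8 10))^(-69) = (2 6)(4 10)(8 9)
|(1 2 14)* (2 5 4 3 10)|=|(1 5 4 3 10 2 14)|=7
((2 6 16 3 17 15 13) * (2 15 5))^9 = (2 3)(5 16)(6 17)(13 15)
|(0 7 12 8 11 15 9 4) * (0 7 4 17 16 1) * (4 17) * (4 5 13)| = |(0 17 16 1)(4 7 12 8 11 15 9 5 13)| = 36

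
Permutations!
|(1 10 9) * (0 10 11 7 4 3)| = |(0 10 9 1 11 7 4 3)| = 8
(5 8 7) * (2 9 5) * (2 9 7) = [0, 1, 7, 3, 4, 8, 6, 9, 2, 5] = (2 7 9 5 8)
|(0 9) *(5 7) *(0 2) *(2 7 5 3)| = 5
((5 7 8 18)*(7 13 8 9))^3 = (5 18 8 13)(7 9)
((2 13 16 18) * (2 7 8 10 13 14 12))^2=((2 14 12)(7 8 10 13 16 18))^2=(2 12 14)(7 10 16)(8 13 18)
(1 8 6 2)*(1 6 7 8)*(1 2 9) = [0, 2, 6, 3, 4, 5, 9, 8, 7, 1] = (1 2 6 9)(7 8)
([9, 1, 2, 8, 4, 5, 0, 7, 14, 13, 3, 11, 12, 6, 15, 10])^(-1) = [6, 1, 2, 10, 4, 5, 13, 7, 3, 0, 15, 11, 12, 9, 8, 14]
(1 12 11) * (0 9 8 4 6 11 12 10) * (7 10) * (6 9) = (12)(0 6 11 1 7 10)(4 9 8) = [6, 7, 2, 3, 9, 5, 11, 10, 4, 8, 0, 1, 12]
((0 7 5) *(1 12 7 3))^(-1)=((0 3 1 12 7 5))^(-1)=(0 5 7 12 1 3)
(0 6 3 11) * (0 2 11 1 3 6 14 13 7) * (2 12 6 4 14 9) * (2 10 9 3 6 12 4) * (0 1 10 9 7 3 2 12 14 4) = [2, 6, 11, 10, 4, 5, 12, 1, 8, 9, 7, 0, 14, 3, 13] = (0 2 11)(1 6 12 14 13 3 10 7)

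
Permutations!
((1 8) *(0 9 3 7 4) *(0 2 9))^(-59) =((1 8)(2 9 3 7 4))^(-59) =(1 8)(2 9 3 7 4)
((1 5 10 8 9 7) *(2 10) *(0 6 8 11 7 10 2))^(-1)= (0 5 1 7 11 10 9 8 6)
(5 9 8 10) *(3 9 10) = [0, 1, 2, 9, 4, 10, 6, 7, 3, 8, 5] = (3 9 8)(5 10)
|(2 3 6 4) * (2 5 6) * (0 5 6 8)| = |(0 5 8)(2 3)(4 6)| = 6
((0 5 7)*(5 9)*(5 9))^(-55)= (9)(0 7 5)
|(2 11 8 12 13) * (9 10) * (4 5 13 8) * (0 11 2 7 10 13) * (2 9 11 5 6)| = |(0 5)(2 9 13 7 10 11 4 6)(8 12)| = 8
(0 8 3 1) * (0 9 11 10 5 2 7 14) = (0 8 3 1 9 11 10 5 2 7 14) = [8, 9, 7, 1, 4, 2, 6, 14, 3, 11, 5, 10, 12, 13, 0]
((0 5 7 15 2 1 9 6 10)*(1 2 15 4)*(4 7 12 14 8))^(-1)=(15)(0 10 6 9 1 4 8 14 12 5)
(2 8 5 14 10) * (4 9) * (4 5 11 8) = [0, 1, 4, 3, 9, 14, 6, 7, 11, 5, 2, 8, 12, 13, 10] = (2 4 9 5 14 10)(8 11)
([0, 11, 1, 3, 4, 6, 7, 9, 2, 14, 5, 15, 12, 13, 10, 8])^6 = [0, 11, 1, 3, 4, 5, 6, 7, 2, 9, 10, 15, 12, 13, 14, 8]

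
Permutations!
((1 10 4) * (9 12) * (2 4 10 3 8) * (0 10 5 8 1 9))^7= ((0 10 5 8 2 4 9 12)(1 3))^7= (0 12 9 4 2 8 5 10)(1 3)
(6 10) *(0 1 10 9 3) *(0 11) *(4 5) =[1, 10, 2, 11, 5, 4, 9, 7, 8, 3, 6, 0] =(0 1 10 6 9 3 11)(4 5)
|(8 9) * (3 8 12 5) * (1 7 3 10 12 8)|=6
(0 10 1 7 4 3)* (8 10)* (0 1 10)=(10)(0 8)(1 7 4 3)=[8, 7, 2, 1, 3, 5, 6, 4, 0, 9, 10]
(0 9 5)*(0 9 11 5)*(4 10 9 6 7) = (0 11 5 6 7 4 10 9) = [11, 1, 2, 3, 10, 6, 7, 4, 8, 0, 9, 5]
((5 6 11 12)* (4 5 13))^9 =((4 5 6 11 12 13))^9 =(4 11)(5 12)(6 13)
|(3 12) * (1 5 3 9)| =5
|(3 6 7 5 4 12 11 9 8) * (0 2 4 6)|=24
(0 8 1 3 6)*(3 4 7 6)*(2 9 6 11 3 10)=(0 8 1 4 7 11 3 10 2 9 6)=[8, 4, 9, 10, 7, 5, 0, 11, 1, 6, 2, 3]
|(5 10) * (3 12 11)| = |(3 12 11)(5 10)| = 6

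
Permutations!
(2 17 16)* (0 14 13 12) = (0 14 13 12)(2 17 16) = [14, 1, 17, 3, 4, 5, 6, 7, 8, 9, 10, 11, 0, 12, 13, 15, 2, 16]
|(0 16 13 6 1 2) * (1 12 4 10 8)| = |(0 16 13 6 12 4 10 8 1 2)| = 10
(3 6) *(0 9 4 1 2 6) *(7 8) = [9, 2, 6, 0, 1, 5, 3, 8, 7, 4] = (0 9 4 1 2 6 3)(7 8)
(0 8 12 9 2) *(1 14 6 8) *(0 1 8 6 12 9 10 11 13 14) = (0 8 9 2 1)(10 11 13 14 12) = [8, 0, 1, 3, 4, 5, 6, 7, 9, 2, 11, 13, 10, 14, 12]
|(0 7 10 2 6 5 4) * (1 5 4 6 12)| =9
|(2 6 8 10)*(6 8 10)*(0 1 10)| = 6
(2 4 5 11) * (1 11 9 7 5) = (1 11 2 4)(5 9 7) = [0, 11, 4, 3, 1, 9, 6, 5, 8, 7, 10, 2]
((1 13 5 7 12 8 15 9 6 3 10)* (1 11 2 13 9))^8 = (1 5 3 8 2 9 7 10 15 13 6 12 11) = ((1 9 6 3 10 11 2 13 5 7 12 8 15))^8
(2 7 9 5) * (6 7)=[0, 1, 6, 3, 4, 2, 7, 9, 8, 5]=(2 6 7 9 5)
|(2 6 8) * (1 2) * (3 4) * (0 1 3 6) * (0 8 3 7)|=15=|(0 1 2 8 7)(3 4 6)|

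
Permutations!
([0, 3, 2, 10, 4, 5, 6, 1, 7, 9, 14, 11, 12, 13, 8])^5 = [0, 7, 2, 1, 4, 5, 6, 8, 14, 9, 3, 11, 12, 13, 10]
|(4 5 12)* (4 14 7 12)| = 6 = |(4 5)(7 12 14)|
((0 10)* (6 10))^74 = ((0 6 10))^74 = (0 10 6)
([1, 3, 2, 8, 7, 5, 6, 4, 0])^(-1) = (0 8 3 1)(4 7)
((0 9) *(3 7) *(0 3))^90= (0 3)(7 9)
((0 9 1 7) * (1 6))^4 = (0 7 1 6 9)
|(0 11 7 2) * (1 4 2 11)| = 4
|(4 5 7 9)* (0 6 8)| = |(0 6 8)(4 5 7 9)| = 12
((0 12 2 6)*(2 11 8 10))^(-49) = ((0 12 11 8 10 2 6))^(-49) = (12)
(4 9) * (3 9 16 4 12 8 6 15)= (3 9 12 8 6 15)(4 16)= [0, 1, 2, 9, 16, 5, 15, 7, 6, 12, 10, 11, 8, 13, 14, 3, 4]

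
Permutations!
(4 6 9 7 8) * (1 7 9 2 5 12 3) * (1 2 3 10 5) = (1 7 8 4 6 3 2)(5 12 10) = [0, 7, 1, 2, 6, 12, 3, 8, 4, 9, 5, 11, 10]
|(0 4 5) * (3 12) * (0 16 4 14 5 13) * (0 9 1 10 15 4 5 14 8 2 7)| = |(0 8 2 7)(1 10 15 4 13 9)(3 12)(5 16)| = 12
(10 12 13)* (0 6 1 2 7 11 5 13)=(0 6 1 2 7 11 5 13 10 12)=[6, 2, 7, 3, 4, 13, 1, 11, 8, 9, 12, 5, 0, 10]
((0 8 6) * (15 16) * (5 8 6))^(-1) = (0 6)(5 8)(15 16)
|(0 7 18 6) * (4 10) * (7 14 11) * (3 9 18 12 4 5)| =12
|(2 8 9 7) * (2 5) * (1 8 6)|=|(1 8 9 7 5 2 6)|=7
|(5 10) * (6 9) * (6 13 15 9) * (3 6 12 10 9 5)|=4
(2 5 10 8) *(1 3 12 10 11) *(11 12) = [0, 3, 5, 11, 4, 12, 6, 7, 2, 9, 8, 1, 10] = (1 3 11)(2 5 12 10 8)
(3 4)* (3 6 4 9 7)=(3 9 7)(4 6)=[0, 1, 2, 9, 6, 5, 4, 3, 8, 7]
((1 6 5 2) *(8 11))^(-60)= (11)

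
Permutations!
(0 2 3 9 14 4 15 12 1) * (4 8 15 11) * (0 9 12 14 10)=(0 2 3 12 1 9 10)(4 11)(8 15 14)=[2, 9, 3, 12, 11, 5, 6, 7, 15, 10, 0, 4, 1, 13, 8, 14]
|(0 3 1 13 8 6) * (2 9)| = 6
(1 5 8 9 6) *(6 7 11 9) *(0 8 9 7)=(0 8 6 1 5 9)(7 11)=[8, 5, 2, 3, 4, 9, 1, 11, 6, 0, 10, 7]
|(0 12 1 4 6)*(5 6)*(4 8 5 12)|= 7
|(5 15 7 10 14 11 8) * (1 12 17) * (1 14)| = |(1 12 17 14 11 8 5 15 7 10)| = 10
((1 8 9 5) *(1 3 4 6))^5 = (1 4 5 8 6 3 9)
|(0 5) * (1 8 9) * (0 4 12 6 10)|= |(0 5 4 12 6 10)(1 8 9)|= 6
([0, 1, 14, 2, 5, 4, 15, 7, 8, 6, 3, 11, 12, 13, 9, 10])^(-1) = (2 3 10 15 6 9 14)(4 5)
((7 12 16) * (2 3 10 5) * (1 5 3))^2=(1 2 5)(7 16 12)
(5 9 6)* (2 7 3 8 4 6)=[0, 1, 7, 8, 6, 9, 5, 3, 4, 2]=(2 7 3 8 4 6 5 9)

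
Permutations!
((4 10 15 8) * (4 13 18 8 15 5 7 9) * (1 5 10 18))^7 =(1 13 8 18 4 9 7 5)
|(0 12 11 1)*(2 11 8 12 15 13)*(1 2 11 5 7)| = 8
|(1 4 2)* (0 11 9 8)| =12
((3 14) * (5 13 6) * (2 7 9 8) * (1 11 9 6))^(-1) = (1 13 5 6 7 2 8 9 11)(3 14)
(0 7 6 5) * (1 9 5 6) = (0 7 1 9 5) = [7, 9, 2, 3, 4, 0, 6, 1, 8, 5]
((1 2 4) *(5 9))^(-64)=(9)(1 4 2)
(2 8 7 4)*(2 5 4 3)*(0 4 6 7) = (0 4 5 6 7 3 2 8) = [4, 1, 8, 2, 5, 6, 7, 3, 0]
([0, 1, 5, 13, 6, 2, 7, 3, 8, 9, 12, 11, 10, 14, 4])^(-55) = [0, 1, 5, 7, 14, 2, 4, 6, 8, 9, 12, 11, 10, 3, 13]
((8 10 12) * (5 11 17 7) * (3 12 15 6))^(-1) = (3 6 15 10 8 12)(5 7 17 11)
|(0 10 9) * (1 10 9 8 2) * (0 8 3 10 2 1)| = |(0 9 8 1 2)(3 10)| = 10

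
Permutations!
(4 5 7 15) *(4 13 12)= (4 5 7 15 13 12)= [0, 1, 2, 3, 5, 7, 6, 15, 8, 9, 10, 11, 4, 12, 14, 13]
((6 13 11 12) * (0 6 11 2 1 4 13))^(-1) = ((0 6)(1 4 13 2)(11 12))^(-1) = (0 6)(1 2 13 4)(11 12)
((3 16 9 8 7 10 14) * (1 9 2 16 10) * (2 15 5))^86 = ((1 9 8 7)(2 16 15 5)(3 10 14))^86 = (1 8)(2 15)(3 14 10)(5 16)(7 9)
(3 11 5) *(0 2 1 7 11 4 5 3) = (0 2 1 7 11 3 4 5) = [2, 7, 1, 4, 5, 0, 6, 11, 8, 9, 10, 3]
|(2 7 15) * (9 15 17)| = 5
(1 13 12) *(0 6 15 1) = (0 6 15 1 13 12) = [6, 13, 2, 3, 4, 5, 15, 7, 8, 9, 10, 11, 0, 12, 14, 1]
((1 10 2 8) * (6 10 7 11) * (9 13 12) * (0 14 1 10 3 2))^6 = (0 3 1 8 11)(2 7 10 6 14)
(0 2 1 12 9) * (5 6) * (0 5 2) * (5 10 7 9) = [0, 12, 1, 3, 4, 6, 2, 9, 8, 10, 7, 11, 5] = (1 12 5 6 2)(7 9 10)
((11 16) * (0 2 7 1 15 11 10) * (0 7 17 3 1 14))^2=(0 17 1 11 10 14 2 3 15 16 7)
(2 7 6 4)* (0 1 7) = [1, 7, 0, 3, 2, 5, 4, 6] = (0 1 7 6 4 2)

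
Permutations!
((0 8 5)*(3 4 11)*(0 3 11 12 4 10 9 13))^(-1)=(0 13 9 10 3 5 8)(4 12)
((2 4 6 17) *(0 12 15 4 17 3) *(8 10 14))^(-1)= (0 3 6 4 15 12)(2 17)(8 14 10)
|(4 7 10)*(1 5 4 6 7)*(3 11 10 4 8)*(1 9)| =10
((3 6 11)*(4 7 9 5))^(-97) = ((3 6 11)(4 7 9 5))^(-97) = (3 11 6)(4 5 9 7)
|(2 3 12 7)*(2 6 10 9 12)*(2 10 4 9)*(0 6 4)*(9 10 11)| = |(0 6)(2 3 11 9 12 7 4 10)| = 8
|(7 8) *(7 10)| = |(7 8 10)| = 3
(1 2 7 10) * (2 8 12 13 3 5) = [0, 8, 7, 5, 4, 2, 6, 10, 12, 9, 1, 11, 13, 3] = (1 8 12 13 3 5 2 7 10)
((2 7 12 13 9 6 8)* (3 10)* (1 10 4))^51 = ((1 10 3 4)(2 7 12 13 9 6 8))^51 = (1 4 3 10)(2 12 9 8 7 13 6)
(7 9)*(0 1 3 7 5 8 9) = (0 1 3 7)(5 8 9) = [1, 3, 2, 7, 4, 8, 6, 0, 9, 5]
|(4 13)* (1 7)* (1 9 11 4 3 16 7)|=|(3 16 7 9 11 4 13)|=7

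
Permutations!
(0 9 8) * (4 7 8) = (0 9 4 7 8) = [9, 1, 2, 3, 7, 5, 6, 8, 0, 4]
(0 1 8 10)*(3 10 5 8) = (0 1 3 10)(5 8) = [1, 3, 2, 10, 4, 8, 6, 7, 5, 9, 0]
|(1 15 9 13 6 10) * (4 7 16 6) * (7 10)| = 6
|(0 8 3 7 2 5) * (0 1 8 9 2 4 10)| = |(0 9 2 5 1 8 3 7 4 10)| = 10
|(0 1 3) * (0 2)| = 4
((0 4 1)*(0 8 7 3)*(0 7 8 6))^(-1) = ((8)(0 4 1 6)(3 7))^(-1) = (8)(0 6 1 4)(3 7)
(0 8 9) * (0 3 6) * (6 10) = (0 8 9 3 10 6) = [8, 1, 2, 10, 4, 5, 0, 7, 9, 3, 6]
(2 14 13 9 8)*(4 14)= (2 4 14 13 9 8)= [0, 1, 4, 3, 14, 5, 6, 7, 2, 8, 10, 11, 12, 9, 13]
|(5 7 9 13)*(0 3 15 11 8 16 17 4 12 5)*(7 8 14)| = |(0 3 15 11 14 7 9 13)(4 12 5 8 16 17)| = 24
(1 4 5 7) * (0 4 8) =(0 4 5 7 1 8) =[4, 8, 2, 3, 5, 7, 6, 1, 0]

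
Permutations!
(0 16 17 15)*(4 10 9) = (0 16 17 15)(4 10 9) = [16, 1, 2, 3, 10, 5, 6, 7, 8, 4, 9, 11, 12, 13, 14, 0, 17, 15]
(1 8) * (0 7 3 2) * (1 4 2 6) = (0 7 3 6 1 8 4 2) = [7, 8, 0, 6, 2, 5, 1, 3, 4]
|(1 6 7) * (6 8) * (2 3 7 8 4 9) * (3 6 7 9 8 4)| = |(1 3 9 2 6 4 8 7)| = 8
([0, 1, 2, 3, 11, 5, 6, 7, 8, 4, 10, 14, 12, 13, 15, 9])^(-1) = [0, 1, 2, 3, 9, 5, 6, 7, 8, 15, 10, 4, 12, 13, 11, 14]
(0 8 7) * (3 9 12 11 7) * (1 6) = (0 8 3 9 12 11 7)(1 6) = [8, 6, 2, 9, 4, 5, 1, 0, 3, 12, 10, 7, 11]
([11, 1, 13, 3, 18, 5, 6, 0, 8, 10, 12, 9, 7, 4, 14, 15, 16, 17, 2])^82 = [12, 1, 4, 3, 2, 5, 6, 10, 8, 0, 11, 7, 9, 18, 14, 15, 16, 17, 13]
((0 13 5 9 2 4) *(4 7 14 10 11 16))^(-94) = ((0 13 5 9 2 7 14 10 11 16 4))^(-94) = (0 7 4 2 16 9 11 5 10 13 14)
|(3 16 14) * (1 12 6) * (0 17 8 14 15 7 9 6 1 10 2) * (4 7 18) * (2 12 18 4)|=16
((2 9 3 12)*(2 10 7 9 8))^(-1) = ((2 8)(3 12 10 7 9))^(-1) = (2 8)(3 9 7 10 12)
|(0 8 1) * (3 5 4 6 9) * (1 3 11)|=|(0 8 3 5 4 6 9 11 1)|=9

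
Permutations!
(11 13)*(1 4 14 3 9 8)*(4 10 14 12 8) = [0, 10, 2, 9, 12, 5, 6, 7, 1, 4, 14, 13, 8, 11, 3] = (1 10 14 3 9 4 12 8)(11 13)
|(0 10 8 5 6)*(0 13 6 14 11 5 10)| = |(5 14 11)(6 13)(8 10)| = 6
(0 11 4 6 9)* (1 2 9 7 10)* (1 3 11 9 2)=(0 9)(3 11 4 6 7 10)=[9, 1, 2, 11, 6, 5, 7, 10, 8, 0, 3, 4]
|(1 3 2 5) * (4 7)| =4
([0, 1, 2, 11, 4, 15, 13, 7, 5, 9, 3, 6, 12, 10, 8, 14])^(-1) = [0, 1, 2, 10, 4, 8, 11, 7, 14, 9, 13, 3, 12, 6, 15, 5]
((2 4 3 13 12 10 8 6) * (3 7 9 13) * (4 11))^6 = ((2 11 4 7 9 13 12 10 8 6))^6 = (2 12 4 8 9)(6 13 11 10 7)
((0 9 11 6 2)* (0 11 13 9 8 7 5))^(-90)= ((0 8 7 5)(2 11 6)(9 13))^(-90)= (13)(0 7)(5 8)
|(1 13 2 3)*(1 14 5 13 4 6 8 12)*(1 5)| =|(1 4 6 8 12 5 13 2 3 14)| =10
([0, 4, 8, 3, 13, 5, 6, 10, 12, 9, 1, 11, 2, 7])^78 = (1 7 4 10 13)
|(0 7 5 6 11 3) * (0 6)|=3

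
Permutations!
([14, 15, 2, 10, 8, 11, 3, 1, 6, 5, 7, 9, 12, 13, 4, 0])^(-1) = (0 15 1 7 10 3 6 8 4 14)(5 9 11)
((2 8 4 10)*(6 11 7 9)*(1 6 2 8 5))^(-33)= ((1 6 11 7 9 2 5)(4 10 8))^(-33)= (1 11 9 5 6 7 2)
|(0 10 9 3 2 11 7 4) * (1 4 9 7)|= |(0 10 7 9 3 2 11 1 4)|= 9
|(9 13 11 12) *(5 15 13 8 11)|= 12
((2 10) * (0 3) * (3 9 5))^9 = ((0 9 5 3)(2 10))^9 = (0 9 5 3)(2 10)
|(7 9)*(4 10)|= |(4 10)(7 9)|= 2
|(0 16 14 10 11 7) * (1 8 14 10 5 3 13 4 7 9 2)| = |(0 16 10 11 9 2 1 8 14 5 3 13 4 7)| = 14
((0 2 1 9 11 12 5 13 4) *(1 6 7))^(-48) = (0 12 7 4 11 6 13 9 2 5 1)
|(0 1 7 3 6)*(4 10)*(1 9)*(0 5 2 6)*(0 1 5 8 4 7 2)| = 24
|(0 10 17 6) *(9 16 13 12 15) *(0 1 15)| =|(0 10 17 6 1 15 9 16 13 12)| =10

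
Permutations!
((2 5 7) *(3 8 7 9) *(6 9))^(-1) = (2 7 8 3 9 6 5)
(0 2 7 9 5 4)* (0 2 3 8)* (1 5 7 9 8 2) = (0 3 2 9 7 8)(1 5 4) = [3, 5, 9, 2, 1, 4, 6, 8, 0, 7]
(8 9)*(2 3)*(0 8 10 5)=(0 8 9 10 5)(2 3)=[8, 1, 3, 2, 4, 0, 6, 7, 9, 10, 5]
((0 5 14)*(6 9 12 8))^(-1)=(0 14 5)(6 8 12 9)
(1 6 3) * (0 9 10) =(0 9 10)(1 6 3) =[9, 6, 2, 1, 4, 5, 3, 7, 8, 10, 0]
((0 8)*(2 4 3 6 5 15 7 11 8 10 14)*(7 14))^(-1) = (0 8 11 7 10)(2 14 15 5 6 3 4)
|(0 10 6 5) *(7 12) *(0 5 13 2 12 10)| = |(2 12 7 10 6 13)| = 6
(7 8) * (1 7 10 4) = (1 7 8 10 4) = [0, 7, 2, 3, 1, 5, 6, 8, 10, 9, 4]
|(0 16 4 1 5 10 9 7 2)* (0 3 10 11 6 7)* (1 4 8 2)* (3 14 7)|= 13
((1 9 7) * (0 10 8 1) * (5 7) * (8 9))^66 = ((0 10 9 5 7)(1 8))^66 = (0 10 9 5 7)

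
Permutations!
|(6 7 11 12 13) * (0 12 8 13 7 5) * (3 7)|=9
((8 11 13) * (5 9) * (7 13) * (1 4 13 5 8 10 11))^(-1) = ((1 4 13 10 11 7 5 9 8))^(-1) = (1 8 9 5 7 11 10 13 4)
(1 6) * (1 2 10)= (1 6 2 10)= [0, 6, 10, 3, 4, 5, 2, 7, 8, 9, 1]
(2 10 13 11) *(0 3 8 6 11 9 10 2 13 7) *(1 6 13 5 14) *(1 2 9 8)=[3, 6, 9, 1, 4, 14, 11, 0, 13, 10, 7, 5, 12, 8, 2]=(0 3 1 6 11 5 14 2 9 10 7)(8 13)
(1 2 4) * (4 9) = [0, 2, 9, 3, 1, 5, 6, 7, 8, 4] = (1 2 9 4)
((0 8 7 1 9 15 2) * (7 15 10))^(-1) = ((0 8 15 2)(1 9 10 7))^(-1) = (0 2 15 8)(1 7 10 9)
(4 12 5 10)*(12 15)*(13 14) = [0, 1, 2, 3, 15, 10, 6, 7, 8, 9, 4, 11, 5, 14, 13, 12] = (4 15 12 5 10)(13 14)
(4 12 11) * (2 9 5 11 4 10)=[0, 1, 9, 3, 12, 11, 6, 7, 8, 5, 2, 10, 4]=(2 9 5 11 10)(4 12)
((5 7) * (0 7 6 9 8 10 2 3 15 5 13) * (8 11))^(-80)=(0 7 13)(2 3 15 5 6 9 11 8 10)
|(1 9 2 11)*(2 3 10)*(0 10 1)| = 12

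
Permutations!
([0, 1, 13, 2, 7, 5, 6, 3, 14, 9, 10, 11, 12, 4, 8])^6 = [0, 1, 13, 2, 7, 5, 6, 3, 8, 9, 10, 11, 12, 4, 14]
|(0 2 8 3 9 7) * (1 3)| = |(0 2 8 1 3 9 7)| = 7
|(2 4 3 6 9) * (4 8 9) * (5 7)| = |(2 8 9)(3 6 4)(5 7)| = 6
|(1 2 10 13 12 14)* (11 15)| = |(1 2 10 13 12 14)(11 15)| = 6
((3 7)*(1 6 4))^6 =(7)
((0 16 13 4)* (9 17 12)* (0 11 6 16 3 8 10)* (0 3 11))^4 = (0 13 6)(3 8 10)(4 16 11)(9 17 12)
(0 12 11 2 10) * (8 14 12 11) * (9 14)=(0 11 2 10)(8 9 14 12)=[11, 1, 10, 3, 4, 5, 6, 7, 9, 14, 0, 2, 8, 13, 12]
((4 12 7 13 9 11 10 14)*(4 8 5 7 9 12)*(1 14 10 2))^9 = (1 2 11 9 12 13 7 5 8 14)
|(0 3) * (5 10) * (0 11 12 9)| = |(0 3 11 12 9)(5 10)| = 10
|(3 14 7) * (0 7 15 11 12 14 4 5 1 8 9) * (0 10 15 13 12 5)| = 84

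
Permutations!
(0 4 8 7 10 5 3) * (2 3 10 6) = [4, 1, 3, 0, 8, 10, 2, 6, 7, 9, 5] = (0 4 8 7 6 2 3)(5 10)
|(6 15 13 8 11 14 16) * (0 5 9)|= |(0 5 9)(6 15 13 8 11 14 16)|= 21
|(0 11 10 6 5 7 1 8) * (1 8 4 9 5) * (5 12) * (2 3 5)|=13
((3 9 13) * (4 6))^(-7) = ((3 9 13)(4 6))^(-7) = (3 13 9)(4 6)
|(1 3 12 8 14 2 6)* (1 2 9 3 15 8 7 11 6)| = 11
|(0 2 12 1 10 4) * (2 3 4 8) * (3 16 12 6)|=10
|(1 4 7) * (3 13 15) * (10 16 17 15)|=6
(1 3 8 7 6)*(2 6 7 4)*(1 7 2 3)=(2 6 7)(3 8 4)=[0, 1, 6, 8, 3, 5, 7, 2, 4]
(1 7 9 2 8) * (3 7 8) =(1 8)(2 3 7 9) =[0, 8, 3, 7, 4, 5, 6, 9, 1, 2]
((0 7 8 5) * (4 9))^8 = ((0 7 8 5)(4 9))^8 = (9)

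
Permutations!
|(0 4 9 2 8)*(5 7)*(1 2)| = |(0 4 9 1 2 8)(5 7)| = 6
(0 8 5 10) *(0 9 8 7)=(0 7)(5 10 9 8)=[7, 1, 2, 3, 4, 10, 6, 0, 5, 8, 9]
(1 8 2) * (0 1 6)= (0 1 8 2 6)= [1, 8, 6, 3, 4, 5, 0, 7, 2]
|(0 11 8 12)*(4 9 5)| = 12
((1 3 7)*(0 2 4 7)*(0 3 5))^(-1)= ((0 2 4 7 1 5))^(-1)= (0 5 1 7 4 2)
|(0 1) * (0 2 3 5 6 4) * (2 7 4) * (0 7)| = |(0 1)(2 3 5 6)(4 7)| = 4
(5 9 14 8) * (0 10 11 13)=(0 10 11 13)(5 9 14 8)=[10, 1, 2, 3, 4, 9, 6, 7, 5, 14, 11, 13, 12, 0, 8]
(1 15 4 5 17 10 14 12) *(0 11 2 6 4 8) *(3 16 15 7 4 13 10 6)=[11, 7, 3, 16, 5, 17, 13, 4, 0, 9, 14, 2, 1, 10, 12, 8, 15, 6]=(0 11 2 3 16 15 8)(1 7 4 5 17 6 13 10 14 12)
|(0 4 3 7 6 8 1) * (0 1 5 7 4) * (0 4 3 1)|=12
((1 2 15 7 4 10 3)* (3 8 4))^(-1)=(1 3 7 15 2)(4 8 10)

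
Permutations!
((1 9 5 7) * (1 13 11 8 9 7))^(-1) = (1 5 9 8 11 13 7)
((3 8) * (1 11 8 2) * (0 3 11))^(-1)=(0 1 2 3)(8 11)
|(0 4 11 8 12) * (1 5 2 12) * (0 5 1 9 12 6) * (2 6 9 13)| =|(0 4 11 8 13 2 9 12 5 6)| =10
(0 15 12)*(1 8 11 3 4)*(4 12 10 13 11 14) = (0 15 10 13 11 3 12)(1 8 14 4) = [15, 8, 2, 12, 1, 5, 6, 7, 14, 9, 13, 3, 0, 11, 4, 10]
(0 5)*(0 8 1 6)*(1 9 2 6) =(0 5 8 9 2 6) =[5, 1, 6, 3, 4, 8, 0, 7, 9, 2]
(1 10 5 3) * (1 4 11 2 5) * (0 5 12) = (0 5 3 4 11 2 12)(1 10) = [5, 10, 12, 4, 11, 3, 6, 7, 8, 9, 1, 2, 0]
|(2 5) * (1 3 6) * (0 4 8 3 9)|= 14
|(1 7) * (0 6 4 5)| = |(0 6 4 5)(1 7)| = 4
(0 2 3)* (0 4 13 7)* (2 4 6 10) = (0 4 13 7)(2 3 6 10) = [4, 1, 3, 6, 13, 5, 10, 0, 8, 9, 2, 11, 12, 7]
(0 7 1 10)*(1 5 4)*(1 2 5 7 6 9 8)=(0 6 9 8 1 10)(2 5 4)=[6, 10, 5, 3, 2, 4, 9, 7, 1, 8, 0]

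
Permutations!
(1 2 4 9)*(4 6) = (1 2 6 4 9) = [0, 2, 6, 3, 9, 5, 4, 7, 8, 1]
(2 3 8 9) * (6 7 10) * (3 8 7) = (2 8 9)(3 7 10 6) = [0, 1, 8, 7, 4, 5, 3, 10, 9, 2, 6]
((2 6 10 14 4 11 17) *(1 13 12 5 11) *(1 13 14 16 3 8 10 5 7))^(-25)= ((1 14 4 13 12 7)(2 6 5 11 17)(3 8 10 16))^(-25)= (17)(1 7 12 13 4 14)(3 16 10 8)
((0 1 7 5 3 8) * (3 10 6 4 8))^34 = ((0 1 7 5 10 6 4 8))^34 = (0 7 10 4)(1 5 6 8)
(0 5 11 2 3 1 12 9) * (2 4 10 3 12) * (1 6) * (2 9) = (0 5 11 4 10 3 6 1 9)(2 12) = [5, 9, 12, 6, 10, 11, 1, 7, 8, 0, 3, 4, 2]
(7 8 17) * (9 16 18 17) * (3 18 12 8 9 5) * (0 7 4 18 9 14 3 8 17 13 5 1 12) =(0 7 14 3 9 16)(1 12 17 4 18 13 5 8) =[7, 12, 2, 9, 18, 8, 6, 14, 1, 16, 10, 11, 17, 5, 3, 15, 0, 4, 13]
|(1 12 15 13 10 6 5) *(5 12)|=|(1 5)(6 12 15 13 10)|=10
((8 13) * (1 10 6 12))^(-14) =(13)(1 6)(10 12)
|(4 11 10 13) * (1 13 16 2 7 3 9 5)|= |(1 13 4 11 10 16 2 7 3 9 5)|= 11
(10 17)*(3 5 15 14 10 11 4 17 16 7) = (3 5 15 14 10 16 7)(4 17 11) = [0, 1, 2, 5, 17, 15, 6, 3, 8, 9, 16, 4, 12, 13, 10, 14, 7, 11]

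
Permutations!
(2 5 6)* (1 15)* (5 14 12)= (1 15)(2 14 12 5 6)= [0, 15, 14, 3, 4, 6, 2, 7, 8, 9, 10, 11, 5, 13, 12, 1]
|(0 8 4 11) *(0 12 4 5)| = 3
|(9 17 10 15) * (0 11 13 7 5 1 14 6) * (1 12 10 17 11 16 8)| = |(17)(0 16 8 1 14 6)(5 12 10 15 9 11 13 7)| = 24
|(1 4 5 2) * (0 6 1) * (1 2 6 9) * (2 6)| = 6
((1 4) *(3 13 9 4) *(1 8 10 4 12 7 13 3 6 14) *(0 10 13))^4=((0 10 4 8 13 9 12 7)(1 6 14))^4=(0 13)(1 6 14)(4 12)(7 8)(9 10)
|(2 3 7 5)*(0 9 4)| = 12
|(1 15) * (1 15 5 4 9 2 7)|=|(15)(1 5 4 9 2 7)|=6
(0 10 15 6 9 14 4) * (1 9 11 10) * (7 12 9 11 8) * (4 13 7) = (0 1 11 10 15 6 8 4)(7 12 9 14 13) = [1, 11, 2, 3, 0, 5, 8, 12, 4, 14, 15, 10, 9, 7, 13, 6]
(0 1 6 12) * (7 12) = [1, 6, 2, 3, 4, 5, 7, 12, 8, 9, 10, 11, 0] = (0 1 6 7 12)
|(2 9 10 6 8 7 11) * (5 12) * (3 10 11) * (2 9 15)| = 10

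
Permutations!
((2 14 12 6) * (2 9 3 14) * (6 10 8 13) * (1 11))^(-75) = (1 11)(3 13 12 9 8 14 6 10)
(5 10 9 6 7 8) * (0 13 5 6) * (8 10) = (0 13 5 8 6 7 10 9) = [13, 1, 2, 3, 4, 8, 7, 10, 6, 0, 9, 11, 12, 5]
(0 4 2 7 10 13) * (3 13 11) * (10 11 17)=[4, 1, 7, 13, 2, 5, 6, 11, 8, 9, 17, 3, 12, 0, 14, 15, 16, 10]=(0 4 2 7 11 3 13)(10 17)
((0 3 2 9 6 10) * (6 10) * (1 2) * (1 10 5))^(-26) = ((0 3 10)(1 2 9 5))^(-26) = (0 3 10)(1 9)(2 5)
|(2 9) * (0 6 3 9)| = 5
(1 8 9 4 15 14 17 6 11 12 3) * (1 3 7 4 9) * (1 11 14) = (1 8 11 12 7 4 15)(6 14 17) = [0, 8, 2, 3, 15, 5, 14, 4, 11, 9, 10, 12, 7, 13, 17, 1, 16, 6]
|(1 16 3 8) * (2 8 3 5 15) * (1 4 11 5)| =|(1 16)(2 8 4 11 5 15)| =6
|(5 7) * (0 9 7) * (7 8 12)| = |(0 9 8 12 7 5)| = 6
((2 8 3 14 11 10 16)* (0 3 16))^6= (16)(0 3 14 11 10)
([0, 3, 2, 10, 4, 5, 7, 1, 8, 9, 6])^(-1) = [0, 7, 2, 1, 4, 5, 10, 6, 8, 9, 3]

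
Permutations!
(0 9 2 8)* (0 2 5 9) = (2 8)(5 9) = [0, 1, 8, 3, 4, 9, 6, 7, 2, 5]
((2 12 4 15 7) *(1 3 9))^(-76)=((1 3 9)(2 12 4 15 7))^(-76)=(1 9 3)(2 7 15 4 12)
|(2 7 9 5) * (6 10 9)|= 6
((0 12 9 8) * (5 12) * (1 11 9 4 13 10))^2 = (0 12 13 1 9)(4 10 11 8 5)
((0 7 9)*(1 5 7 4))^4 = ((0 4 1 5 7 9))^4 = (0 7 1)(4 9 5)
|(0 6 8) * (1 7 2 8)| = 6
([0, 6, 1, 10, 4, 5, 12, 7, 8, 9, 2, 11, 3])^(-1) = [0, 2, 10, 12, 4, 5, 1, 7, 8, 9, 3, 11, 6]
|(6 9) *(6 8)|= 3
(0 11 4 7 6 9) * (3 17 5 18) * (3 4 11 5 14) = (0 5 18 4 7 6 9)(3 17 14) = [5, 1, 2, 17, 7, 18, 9, 6, 8, 0, 10, 11, 12, 13, 3, 15, 16, 14, 4]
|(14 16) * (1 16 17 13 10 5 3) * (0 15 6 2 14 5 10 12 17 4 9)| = 84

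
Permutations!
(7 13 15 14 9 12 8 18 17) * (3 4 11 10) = (3 4 11 10)(7 13 15 14 9 12 8 18 17) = [0, 1, 2, 4, 11, 5, 6, 13, 18, 12, 3, 10, 8, 15, 9, 14, 16, 7, 17]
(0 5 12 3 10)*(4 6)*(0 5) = (3 10 5 12)(4 6) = [0, 1, 2, 10, 6, 12, 4, 7, 8, 9, 5, 11, 3]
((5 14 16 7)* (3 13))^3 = (3 13)(5 7 16 14)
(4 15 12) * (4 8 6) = (4 15 12 8 6) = [0, 1, 2, 3, 15, 5, 4, 7, 6, 9, 10, 11, 8, 13, 14, 12]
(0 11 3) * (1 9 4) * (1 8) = (0 11 3)(1 9 4 8) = [11, 9, 2, 0, 8, 5, 6, 7, 1, 4, 10, 3]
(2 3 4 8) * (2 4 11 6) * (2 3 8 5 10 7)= (2 8 4 5 10 7)(3 11 6)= [0, 1, 8, 11, 5, 10, 3, 2, 4, 9, 7, 6]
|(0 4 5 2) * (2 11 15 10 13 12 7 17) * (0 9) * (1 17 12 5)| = 30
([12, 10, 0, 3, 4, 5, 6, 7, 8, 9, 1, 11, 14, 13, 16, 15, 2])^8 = (0 16 12 2 14)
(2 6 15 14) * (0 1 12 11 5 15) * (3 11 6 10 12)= (0 1 3 11 5 15 14 2 10 12 6)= [1, 3, 10, 11, 4, 15, 0, 7, 8, 9, 12, 5, 6, 13, 2, 14]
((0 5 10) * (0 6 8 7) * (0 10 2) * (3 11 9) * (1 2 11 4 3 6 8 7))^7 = (0 8 6 5 1 7 11 2 10 9)(3 4)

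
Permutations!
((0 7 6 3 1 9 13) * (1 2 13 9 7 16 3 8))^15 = ((0 16 3 2 13)(1 7 6 8))^15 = (16)(1 8 6 7)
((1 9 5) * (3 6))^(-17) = ((1 9 5)(3 6))^(-17) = (1 9 5)(3 6)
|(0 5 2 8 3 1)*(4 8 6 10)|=9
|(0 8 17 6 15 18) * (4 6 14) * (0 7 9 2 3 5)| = 13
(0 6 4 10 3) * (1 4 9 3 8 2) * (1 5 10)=(0 6 9 3)(1 4)(2 5 10 8)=[6, 4, 5, 0, 1, 10, 9, 7, 2, 3, 8]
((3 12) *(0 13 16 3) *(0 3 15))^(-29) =(0 15 16 13)(3 12)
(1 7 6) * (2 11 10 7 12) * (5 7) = [0, 12, 11, 3, 4, 7, 1, 6, 8, 9, 5, 10, 2] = (1 12 2 11 10 5 7 6)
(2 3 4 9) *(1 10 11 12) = [0, 10, 3, 4, 9, 5, 6, 7, 8, 2, 11, 12, 1] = (1 10 11 12)(2 3 4 9)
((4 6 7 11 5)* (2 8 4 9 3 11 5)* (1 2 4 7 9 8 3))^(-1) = ((1 2 3 11 4 6 9)(5 8 7))^(-1) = (1 9 6 4 11 3 2)(5 7 8)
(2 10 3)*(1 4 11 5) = (1 4 11 5)(2 10 3) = [0, 4, 10, 2, 11, 1, 6, 7, 8, 9, 3, 5]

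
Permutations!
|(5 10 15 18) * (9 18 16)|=6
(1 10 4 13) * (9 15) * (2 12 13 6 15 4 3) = [0, 10, 12, 2, 6, 5, 15, 7, 8, 4, 3, 11, 13, 1, 14, 9] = (1 10 3 2 12 13)(4 6 15 9)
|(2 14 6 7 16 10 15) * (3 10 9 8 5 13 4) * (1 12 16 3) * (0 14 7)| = |(0 14 6)(1 12 16 9 8 5 13 4)(2 7 3 10 15)| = 120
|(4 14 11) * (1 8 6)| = 3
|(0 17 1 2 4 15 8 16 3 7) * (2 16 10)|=|(0 17 1 16 3 7)(2 4 15 8 10)|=30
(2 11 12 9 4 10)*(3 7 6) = [0, 1, 11, 7, 10, 5, 3, 6, 8, 4, 2, 12, 9] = (2 11 12 9 4 10)(3 7 6)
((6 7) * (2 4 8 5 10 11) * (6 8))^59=((2 4 6 7 8 5 10 11))^59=(2 7 10 4 8 11 6 5)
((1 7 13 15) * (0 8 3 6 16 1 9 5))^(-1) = ((0 8 3 6 16 1 7 13 15 9 5))^(-1) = (0 5 9 15 13 7 1 16 6 3 8)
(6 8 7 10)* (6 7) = (6 8)(7 10) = [0, 1, 2, 3, 4, 5, 8, 10, 6, 9, 7]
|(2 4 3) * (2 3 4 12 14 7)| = 4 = |(2 12 14 7)|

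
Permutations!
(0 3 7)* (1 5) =(0 3 7)(1 5) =[3, 5, 2, 7, 4, 1, 6, 0]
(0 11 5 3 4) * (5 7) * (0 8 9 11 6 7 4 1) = (0 6 7 5 3 1)(4 8 9 11) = [6, 0, 2, 1, 8, 3, 7, 5, 9, 11, 10, 4]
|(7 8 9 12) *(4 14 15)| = 12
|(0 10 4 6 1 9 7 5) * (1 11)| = |(0 10 4 6 11 1 9 7 5)| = 9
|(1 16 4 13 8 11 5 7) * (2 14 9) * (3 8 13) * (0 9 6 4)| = |(0 9 2 14 6 4 3 8 11 5 7 1 16)| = 13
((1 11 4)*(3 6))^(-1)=(1 4 11)(3 6)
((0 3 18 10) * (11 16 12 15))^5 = (0 3 18 10)(11 16 12 15)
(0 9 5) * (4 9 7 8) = [7, 1, 2, 3, 9, 0, 6, 8, 4, 5] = (0 7 8 4 9 5)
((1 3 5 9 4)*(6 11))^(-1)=(1 4 9 5 3)(6 11)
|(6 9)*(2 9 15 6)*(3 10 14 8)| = 4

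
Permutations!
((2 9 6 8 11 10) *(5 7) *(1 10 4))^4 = (1 6)(2 11)(4 9)(8 10)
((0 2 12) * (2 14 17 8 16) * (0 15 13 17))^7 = (17)(0 14)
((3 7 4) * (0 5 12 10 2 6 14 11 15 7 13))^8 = ((0 5 12 10 2 6 14 11 15 7 4 3 13))^8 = (0 15 10 3 14 5 7 2 13 11 12 4 6)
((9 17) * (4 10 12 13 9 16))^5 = ((4 10 12 13 9 17 16))^5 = (4 17 13 10 16 9 12)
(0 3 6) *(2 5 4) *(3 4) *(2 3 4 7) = (0 7 2 5 4 3 6) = [7, 1, 5, 6, 3, 4, 0, 2]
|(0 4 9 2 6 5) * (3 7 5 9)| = 15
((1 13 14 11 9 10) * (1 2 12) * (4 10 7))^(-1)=(1 12 2 10 4 7 9 11 14 13)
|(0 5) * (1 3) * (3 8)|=|(0 5)(1 8 3)|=6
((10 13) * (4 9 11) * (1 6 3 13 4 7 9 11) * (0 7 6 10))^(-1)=((0 7 9 1 10 4 11 6 3 13))^(-1)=(0 13 3 6 11 4 10 1 9 7)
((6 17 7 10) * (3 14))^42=(6 7)(10 17)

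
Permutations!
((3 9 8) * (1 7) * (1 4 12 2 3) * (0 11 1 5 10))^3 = (0 7 2 8)(1 12 9 10)(3 5 11 4)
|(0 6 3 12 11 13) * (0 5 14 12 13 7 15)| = 10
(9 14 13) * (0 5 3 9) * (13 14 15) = (0 5 3 9 15 13) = [5, 1, 2, 9, 4, 3, 6, 7, 8, 15, 10, 11, 12, 0, 14, 13]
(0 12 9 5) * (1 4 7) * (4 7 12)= [4, 7, 2, 3, 12, 0, 6, 1, 8, 5, 10, 11, 9]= (0 4 12 9 5)(1 7)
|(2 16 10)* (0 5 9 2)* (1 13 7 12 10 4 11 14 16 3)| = |(0 5 9 2 3 1 13 7 12 10)(4 11 14 16)| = 20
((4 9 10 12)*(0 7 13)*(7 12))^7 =(13)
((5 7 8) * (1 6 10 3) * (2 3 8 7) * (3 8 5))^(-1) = (1 3 8 2 5 10 6)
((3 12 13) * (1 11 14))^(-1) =(1 14 11)(3 13 12)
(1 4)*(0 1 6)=[1, 4, 2, 3, 6, 5, 0]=(0 1 4 6)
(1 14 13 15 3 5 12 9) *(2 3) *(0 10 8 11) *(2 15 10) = (15)(0 2 3 5 12 9 1 14 13 10 8 11) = [2, 14, 3, 5, 4, 12, 6, 7, 11, 1, 8, 0, 9, 10, 13, 15]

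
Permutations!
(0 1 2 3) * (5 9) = [1, 2, 3, 0, 4, 9, 6, 7, 8, 5] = (0 1 2 3)(5 9)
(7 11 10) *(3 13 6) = [0, 1, 2, 13, 4, 5, 3, 11, 8, 9, 7, 10, 12, 6] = (3 13 6)(7 11 10)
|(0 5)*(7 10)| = 2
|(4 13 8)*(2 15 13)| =5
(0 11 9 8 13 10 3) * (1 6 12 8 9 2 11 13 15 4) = (0 13 10 3)(1 6 12 8 15 4)(2 11) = [13, 6, 11, 0, 1, 5, 12, 7, 15, 9, 3, 2, 8, 10, 14, 4]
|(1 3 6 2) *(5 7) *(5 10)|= 12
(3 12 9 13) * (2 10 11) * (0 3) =(0 3 12 9 13)(2 10 11) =[3, 1, 10, 12, 4, 5, 6, 7, 8, 13, 11, 2, 9, 0]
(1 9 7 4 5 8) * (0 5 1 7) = (0 5 8 7 4 1 9) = [5, 9, 2, 3, 1, 8, 6, 4, 7, 0]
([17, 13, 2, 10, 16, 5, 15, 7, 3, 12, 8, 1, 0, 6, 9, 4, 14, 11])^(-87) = (0 14 15 1)(4 13 17 9)(6 11 12 16)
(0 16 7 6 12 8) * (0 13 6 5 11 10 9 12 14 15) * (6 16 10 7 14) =(0 10 9 12 8 13 16 14 15)(5 11 7) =[10, 1, 2, 3, 4, 11, 6, 5, 13, 12, 9, 7, 8, 16, 15, 0, 14]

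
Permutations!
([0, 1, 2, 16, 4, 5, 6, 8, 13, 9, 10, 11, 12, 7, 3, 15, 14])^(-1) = (3 14 16)(7 13 8)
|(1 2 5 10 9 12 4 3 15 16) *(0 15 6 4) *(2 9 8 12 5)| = 9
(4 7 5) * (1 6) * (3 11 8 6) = [0, 3, 2, 11, 7, 4, 1, 5, 6, 9, 10, 8] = (1 3 11 8 6)(4 7 5)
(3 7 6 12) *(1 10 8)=(1 10 8)(3 7 6 12)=[0, 10, 2, 7, 4, 5, 12, 6, 1, 9, 8, 11, 3]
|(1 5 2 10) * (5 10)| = 2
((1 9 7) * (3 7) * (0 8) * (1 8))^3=((0 1 9 3 7 8))^3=(0 3)(1 7)(8 9)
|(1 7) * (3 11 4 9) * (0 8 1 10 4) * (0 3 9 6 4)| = |(0 8 1 7 10)(3 11)(4 6)| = 10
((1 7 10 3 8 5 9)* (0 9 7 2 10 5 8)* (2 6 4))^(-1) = ((0 9 1 6 4 2 10 3)(5 7))^(-1) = (0 3 10 2 4 6 1 9)(5 7)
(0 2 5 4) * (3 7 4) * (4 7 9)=[2, 1, 5, 9, 0, 3, 6, 7, 8, 4]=(0 2 5 3 9 4)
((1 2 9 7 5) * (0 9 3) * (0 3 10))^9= (0 7 1 10 9 5 2)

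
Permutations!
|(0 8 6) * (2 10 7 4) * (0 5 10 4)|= |(0 8 6 5 10 7)(2 4)|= 6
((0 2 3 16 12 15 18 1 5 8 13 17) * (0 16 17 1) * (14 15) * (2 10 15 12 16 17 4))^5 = (0 10 15 18)(1 5 8 13)(2 4 3)(12 14)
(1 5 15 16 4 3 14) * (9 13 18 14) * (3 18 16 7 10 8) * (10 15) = (1 5 10 8 3 9 13 16 4 18 14)(7 15) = [0, 5, 2, 9, 18, 10, 6, 15, 3, 13, 8, 11, 12, 16, 1, 7, 4, 17, 14]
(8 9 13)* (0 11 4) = (0 11 4)(8 9 13) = [11, 1, 2, 3, 0, 5, 6, 7, 9, 13, 10, 4, 12, 8]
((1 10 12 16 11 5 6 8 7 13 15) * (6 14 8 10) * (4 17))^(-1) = ((1 6 10 12 16 11 5 14 8 7 13 15)(4 17))^(-1) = (1 15 13 7 8 14 5 11 16 12 10 6)(4 17)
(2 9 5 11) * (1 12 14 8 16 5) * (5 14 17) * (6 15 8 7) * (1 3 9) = (1 12 17 5 11 2)(3 9)(6 15 8 16 14 7) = [0, 12, 1, 9, 4, 11, 15, 6, 16, 3, 10, 2, 17, 13, 7, 8, 14, 5]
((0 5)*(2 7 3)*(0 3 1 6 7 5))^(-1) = ((1 6 7)(2 5 3))^(-1) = (1 7 6)(2 3 5)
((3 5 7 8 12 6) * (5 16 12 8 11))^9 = (3 16 12 6)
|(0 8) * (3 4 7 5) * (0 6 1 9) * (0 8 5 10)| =12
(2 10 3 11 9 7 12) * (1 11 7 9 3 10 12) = [0, 11, 12, 7, 4, 5, 6, 1, 8, 9, 10, 3, 2] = (1 11 3 7)(2 12)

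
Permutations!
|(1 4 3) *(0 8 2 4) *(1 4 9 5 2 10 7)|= 30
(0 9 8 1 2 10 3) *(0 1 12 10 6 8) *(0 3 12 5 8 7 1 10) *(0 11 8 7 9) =[0, 2, 6, 10, 4, 7, 9, 1, 5, 3, 12, 8, 11] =(1 2 6 9 3 10 12 11 8 5 7)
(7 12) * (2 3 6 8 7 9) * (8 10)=[0, 1, 3, 6, 4, 5, 10, 12, 7, 2, 8, 11, 9]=(2 3 6 10 8 7 12 9)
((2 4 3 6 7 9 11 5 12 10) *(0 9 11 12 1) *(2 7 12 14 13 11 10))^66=(0 13 1 14 5 9 11)(2 4 3 6 12)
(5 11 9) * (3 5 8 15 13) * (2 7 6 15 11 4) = (2 7 6 15 13 3 5 4)(8 11 9) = [0, 1, 7, 5, 2, 4, 15, 6, 11, 8, 10, 9, 12, 3, 14, 13]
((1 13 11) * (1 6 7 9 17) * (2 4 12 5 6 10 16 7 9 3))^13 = ((1 13 11 10 16 7 3 2 4 12 5 6 9 17))^13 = (1 17 9 6 5 12 4 2 3 7 16 10 11 13)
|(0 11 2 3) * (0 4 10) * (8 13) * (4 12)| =|(0 11 2 3 12 4 10)(8 13)| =14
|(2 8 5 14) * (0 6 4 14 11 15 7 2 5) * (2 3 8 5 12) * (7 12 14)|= |(0 6 4 7 3 8)(2 5 11 15 12)|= 30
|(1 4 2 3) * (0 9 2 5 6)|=|(0 9 2 3 1 4 5 6)|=8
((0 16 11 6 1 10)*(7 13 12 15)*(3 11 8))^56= (16)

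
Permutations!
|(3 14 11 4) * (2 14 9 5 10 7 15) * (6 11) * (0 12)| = 22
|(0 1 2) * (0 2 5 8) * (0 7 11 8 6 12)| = |(0 1 5 6 12)(7 11 8)| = 15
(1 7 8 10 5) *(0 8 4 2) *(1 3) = (0 8 10 5 3 1 7 4 2) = [8, 7, 0, 1, 2, 3, 6, 4, 10, 9, 5]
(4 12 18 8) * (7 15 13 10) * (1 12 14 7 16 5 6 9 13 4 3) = (1 12 18 8 3)(4 14 7 15)(5 6 9 13 10 16) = [0, 12, 2, 1, 14, 6, 9, 15, 3, 13, 16, 11, 18, 10, 7, 4, 5, 17, 8]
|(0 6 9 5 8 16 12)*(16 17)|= |(0 6 9 5 8 17 16 12)|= 8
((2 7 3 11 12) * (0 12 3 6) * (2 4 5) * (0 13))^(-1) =((0 12 4 5 2 7 6 13)(3 11))^(-1) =(0 13 6 7 2 5 4 12)(3 11)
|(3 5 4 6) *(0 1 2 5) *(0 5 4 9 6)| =|(0 1 2 4)(3 5 9 6)| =4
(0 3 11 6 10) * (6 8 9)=(0 3 11 8 9 6 10)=[3, 1, 2, 11, 4, 5, 10, 7, 9, 6, 0, 8]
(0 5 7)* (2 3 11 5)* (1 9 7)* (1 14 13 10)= (0 2 3 11 5 14 13 10 1 9 7)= [2, 9, 3, 11, 4, 14, 6, 0, 8, 7, 1, 5, 12, 10, 13]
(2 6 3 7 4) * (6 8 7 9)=(2 8 7 4)(3 9 6)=[0, 1, 8, 9, 2, 5, 3, 4, 7, 6]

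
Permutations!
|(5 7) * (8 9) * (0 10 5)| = |(0 10 5 7)(8 9)| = 4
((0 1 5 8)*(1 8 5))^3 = ((0 8))^3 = (0 8)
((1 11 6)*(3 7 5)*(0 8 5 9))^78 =((0 8 5 3 7 9)(1 11 6))^78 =(11)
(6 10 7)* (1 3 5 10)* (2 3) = (1 2 3 5 10 7 6) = [0, 2, 3, 5, 4, 10, 1, 6, 8, 9, 7]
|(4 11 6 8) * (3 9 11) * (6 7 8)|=|(3 9 11 7 8 4)|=6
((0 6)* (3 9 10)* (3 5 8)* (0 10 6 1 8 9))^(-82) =(0 8)(1 3)(5 6)(9 10)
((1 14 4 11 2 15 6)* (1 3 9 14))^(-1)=(2 11 4 14 9 3 6 15)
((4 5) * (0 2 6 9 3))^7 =(0 6 3 2 9)(4 5)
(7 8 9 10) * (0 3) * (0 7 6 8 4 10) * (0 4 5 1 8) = [3, 8, 2, 7, 10, 1, 0, 5, 9, 4, 6] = (0 3 7 5 1 8 9 4 10 6)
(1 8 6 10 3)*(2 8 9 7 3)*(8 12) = (1 9 7 3)(2 12 8 6 10) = [0, 9, 12, 1, 4, 5, 10, 3, 6, 7, 2, 11, 8]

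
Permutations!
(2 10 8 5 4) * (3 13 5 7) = (2 10 8 7 3 13 5 4) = [0, 1, 10, 13, 2, 4, 6, 3, 7, 9, 8, 11, 12, 5]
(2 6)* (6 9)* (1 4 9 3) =(1 4 9 6 2 3) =[0, 4, 3, 1, 9, 5, 2, 7, 8, 6]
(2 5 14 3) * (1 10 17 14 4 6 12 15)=[0, 10, 5, 2, 6, 4, 12, 7, 8, 9, 17, 11, 15, 13, 3, 1, 16, 14]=(1 10 17 14 3 2 5 4 6 12 15)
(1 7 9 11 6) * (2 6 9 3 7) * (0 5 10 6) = (0 5 10 6 1 2)(3 7)(9 11) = [5, 2, 0, 7, 4, 10, 1, 3, 8, 11, 6, 9]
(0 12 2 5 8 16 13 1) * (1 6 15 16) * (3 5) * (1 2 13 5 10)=[12, 0, 3, 10, 4, 8, 15, 7, 2, 9, 1, 11, 13, 6, 14, 16, 5]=(0 12 13 6 15 16 5 8 2 3 10 1)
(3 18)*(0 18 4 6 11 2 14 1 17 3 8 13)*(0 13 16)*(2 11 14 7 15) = (0 18 8 16)(1 17 3 4 6 14)(2 7 15) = [18, 17, 7, 4, 6, 5, 14, 15, 16, 9, 10, 11, 12, 13, 1, 2, 0, 3, 8]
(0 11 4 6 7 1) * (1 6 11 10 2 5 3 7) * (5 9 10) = [5, 0, 9, 7, 11, 3, 1, 6, 8, 10, 2, 4] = (0 5 3 7 6 1)(2 9 10)(4 11)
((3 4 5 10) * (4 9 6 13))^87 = ((3 9 6 13 4 5 10))^87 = (3 13 10 6 5 9 4)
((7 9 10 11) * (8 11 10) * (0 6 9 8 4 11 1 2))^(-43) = ((0 6 9 4 11 7 8 1 2))^(-43) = (0 9 11 8 2 6 4 7 1)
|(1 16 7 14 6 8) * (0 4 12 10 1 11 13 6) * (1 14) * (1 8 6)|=30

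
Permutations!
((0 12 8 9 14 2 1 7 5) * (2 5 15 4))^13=(0 12 8 9 14 5)(1 4 7 2 15)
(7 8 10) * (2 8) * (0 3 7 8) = [3, 1, 0, 7, 4, 5, 6, 2, 10, 9, 8] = (0 3 7 2)(8 10)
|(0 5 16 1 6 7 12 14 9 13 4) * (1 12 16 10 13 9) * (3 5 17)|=42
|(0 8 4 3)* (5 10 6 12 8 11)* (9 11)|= |(0 9 11 5 10 6 12 8 4 3)|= 10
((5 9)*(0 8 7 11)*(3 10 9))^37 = (0 8 7 11)(3 10 9 5)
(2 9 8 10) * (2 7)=(2 9 8 10 7)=[0, 1, 9, 3, 4, 5, 6, 2, 10, 8, 7]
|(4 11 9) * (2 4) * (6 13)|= 4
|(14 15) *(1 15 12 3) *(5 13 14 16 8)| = 9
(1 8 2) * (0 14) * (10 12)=(0 14)(1 8 2)(10 12)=[14, 8, 1, 3, 4, 5, 6, 7, 2, 9, 12, 11, 10, 13, 0]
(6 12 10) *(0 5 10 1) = [5, 0, 2, 3, 4, 10, 12, 7, 8, 9, 6, 11, 1] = (0 5 10 6 12 1)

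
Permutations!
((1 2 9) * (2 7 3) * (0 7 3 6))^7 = ((0 7 6)(1 3 2 9))^7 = (0 7 6)(1 9 2 3)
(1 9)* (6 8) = (1 9)(6 8) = [0, 9, 2, 3, 4, 5, 8, 7, 6, 1]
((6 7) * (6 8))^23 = ((6 7 8))^23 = (6 8 7)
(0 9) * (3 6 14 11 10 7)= (0 9)(3 6 14 11 10 7)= [9, 1, 2, 6, 4, 5, 14, 3, 8, 0, 7, 10, 12, 13, 11]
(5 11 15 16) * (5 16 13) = (16)(5 11 15 13) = [0, 1, 2, 3, 4, 11, 6, 7, 8, 9, 10, 15, 12, 5, 14, 13, 16]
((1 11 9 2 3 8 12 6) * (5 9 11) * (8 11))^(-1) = ((1 5 9 2 3 11 8 12 6))^(-1) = (1 6 12 8 11 3 2 9 5)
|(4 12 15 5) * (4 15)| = 2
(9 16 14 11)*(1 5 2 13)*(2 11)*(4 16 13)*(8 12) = [0, 5, 4, 3, 16, 11, 6, 7, 12, 13, 10, 9, 8, 1, 2, 15, 14] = (1 5 11 9 13)(2 4 16 14)(8 12)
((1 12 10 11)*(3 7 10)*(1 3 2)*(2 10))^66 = (1 11 2 10 7 12 3)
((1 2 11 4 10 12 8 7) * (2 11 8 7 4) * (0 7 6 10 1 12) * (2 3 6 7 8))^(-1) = ((0 8 4 1 11 3 6 10)(7 12))^(-1) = (0 10 6 3 11 1 4 8)(7 12)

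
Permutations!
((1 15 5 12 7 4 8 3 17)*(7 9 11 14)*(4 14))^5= ((1 15 5 12 9 11 4 8 3 17)(7 14))^5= (1 11)(3 12)(4 15)(5 8)(7 14)(9 17)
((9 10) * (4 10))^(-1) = ((4 10 9))^(-1) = (4 9 10)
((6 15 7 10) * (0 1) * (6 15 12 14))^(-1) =((0 1)(6 12 14)(7 10 15))^(-1) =(0 1)(6 14 12)(7 15 10)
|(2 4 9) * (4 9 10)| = 2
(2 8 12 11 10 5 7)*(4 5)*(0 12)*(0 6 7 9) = (0 12 11 10 4 5 9)(2 8 6 7) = [12, 1, 8, 3, 5, 9, 7, 2, 6, 0, 4, 10, 11]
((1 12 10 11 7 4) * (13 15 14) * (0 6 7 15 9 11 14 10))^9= (0 4)(1 6)(7 12)(9 10)(11 14)(13 15)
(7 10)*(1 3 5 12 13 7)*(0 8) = (0 8)(1 3 5 12 13 7 10) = [8, 3, 2, 5, 4, 12, 6, 10, 0, 9, 1, 11, 13, 7]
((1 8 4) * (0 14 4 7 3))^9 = ((0 14 4 1 8 7 3))^9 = (0 4 8 3 14 1 7)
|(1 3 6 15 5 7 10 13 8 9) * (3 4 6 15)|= 11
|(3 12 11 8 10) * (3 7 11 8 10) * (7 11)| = |(3 12 8)(10 11)| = 6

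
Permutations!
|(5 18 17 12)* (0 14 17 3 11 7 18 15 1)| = |(0 14 17 12 5 15 1)(3 11 7 18)| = 28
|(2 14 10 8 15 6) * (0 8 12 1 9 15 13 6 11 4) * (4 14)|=42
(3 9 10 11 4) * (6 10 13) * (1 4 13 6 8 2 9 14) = (1 4 3 14)(2 9 6 10 11 13 8) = [0, 4, 9, 14, 3, 5, 10, 7, 2, 6, 11, 13, 12, 8, 1]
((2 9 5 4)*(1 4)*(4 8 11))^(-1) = (1 5 9 2 4 11 8)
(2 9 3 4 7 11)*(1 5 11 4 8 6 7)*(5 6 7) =[0, 6, 9, 8, 1, 11, 5, 4, 7, 3, 10, 2] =(1 6 5 11 2 9 3 8 7 4)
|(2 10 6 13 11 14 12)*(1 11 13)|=7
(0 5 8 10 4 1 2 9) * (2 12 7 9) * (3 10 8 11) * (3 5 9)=(0 9)(1 12 7 3 10 4)(5 11)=[9, 12, 2, 10, 1, 11, 6, 3, 8, 0, 4, 5, 7]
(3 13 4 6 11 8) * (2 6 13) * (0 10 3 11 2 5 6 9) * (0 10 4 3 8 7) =(0 4 13 3 5 6 2 9 10 8 11 7) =[4, 1, 9, 5, 13, 6, 2, 0, 11, 10, 8, 7, 12, 3]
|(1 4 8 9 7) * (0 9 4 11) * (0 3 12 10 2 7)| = 14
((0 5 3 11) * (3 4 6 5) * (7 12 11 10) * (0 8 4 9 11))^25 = ((0 3 10 7 12)(4 6 5 9 11 8))^25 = (12)(4 6 5 9 11 8)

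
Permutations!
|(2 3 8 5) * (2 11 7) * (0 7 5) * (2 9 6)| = 14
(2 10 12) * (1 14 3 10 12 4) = (1 14 3 10 4)(2 12) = [0, 14, 12, 10, 1, 5, 6, 7, 8, 9, 4, 11, 2, 13, 3]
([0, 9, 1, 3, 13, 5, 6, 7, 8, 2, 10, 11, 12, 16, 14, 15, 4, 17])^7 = [0, 9, 1, 3, 13, 5, 6, 7, 8, 2, 10, 11, 12, 16, 14, 15, 4, 17]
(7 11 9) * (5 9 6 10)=(5 9 7 11 6 10)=[0, 1, 2, 3, 4, 9, 10, 11, 8, 7, 5, 6]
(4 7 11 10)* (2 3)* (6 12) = (2 3)(4 7 11 10)(6 12) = [0, 1, 3, 2, 7, 5, 12, 11, 8, 9, 4, 10, 6]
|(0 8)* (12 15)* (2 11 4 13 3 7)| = |(0 8)(2 11 4 13 3 7)(12 15)| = 6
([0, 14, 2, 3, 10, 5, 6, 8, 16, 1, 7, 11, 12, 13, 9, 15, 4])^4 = [0, 14, 2, 3, 16, 5, 6, 10, 7, 1, 4, 11, 12, 13, 9, 15, 8]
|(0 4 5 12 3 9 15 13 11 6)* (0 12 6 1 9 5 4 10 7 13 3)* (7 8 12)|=|(0 10 8 12)(1 9 15 3 5 6 7 13 11)|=36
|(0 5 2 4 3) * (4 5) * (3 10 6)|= 10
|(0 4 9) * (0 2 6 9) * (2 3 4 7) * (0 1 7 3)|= 8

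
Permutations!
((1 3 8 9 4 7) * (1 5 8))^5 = ((1 3)(4 7 5 8 9))^5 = (9)(1 3)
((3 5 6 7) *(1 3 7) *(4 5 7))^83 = ((1 3 7 4 5 6))^83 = (1 6 5 4 7 3)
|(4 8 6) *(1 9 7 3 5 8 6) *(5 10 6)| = 9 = |(1 9 7 3 10 6 4 5 8)|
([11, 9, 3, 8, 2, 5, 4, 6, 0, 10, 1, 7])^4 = (0 4)(1 9 10)(2 11)(3 7)(6 8)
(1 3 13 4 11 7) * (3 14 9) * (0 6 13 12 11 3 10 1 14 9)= (0 6 13 4 3 12 11 7 14)(1 9 10)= [6, 9, 2, 12, 3, 5, 13, 14, 8, 10, 1, 7, 11, 4, 0]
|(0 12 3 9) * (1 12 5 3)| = 4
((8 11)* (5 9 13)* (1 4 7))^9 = ((1 4 7)(5 9 13)(8 11))^9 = (13)(8 11)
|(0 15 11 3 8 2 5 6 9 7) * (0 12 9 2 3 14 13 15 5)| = |(0 5 6 2)(3 8)(7 12 9)(11 14 13 15)| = 12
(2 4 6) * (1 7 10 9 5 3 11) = (1 7 10 9 5 3 11)(2 4 6) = [0, 7, 4, 11, 6, 3, 2, 10, 8, 5, 9, 1]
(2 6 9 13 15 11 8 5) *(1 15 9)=[0, 15, 6, 3, 4, 2, 1, 7, 5, 13, 10, 8, 12, 9, 14, 11]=(1 15 11 8 5 2 6)(9 13)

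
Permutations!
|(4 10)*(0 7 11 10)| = 5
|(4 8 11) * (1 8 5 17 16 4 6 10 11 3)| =12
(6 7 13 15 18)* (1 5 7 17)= (1 5 7 13 15 18 6 17)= [0, 5, 2, 3, 4, 7, 17, 13, 8, 9, 10, 11, 12, 15, 14, 18, 16, 1, 6]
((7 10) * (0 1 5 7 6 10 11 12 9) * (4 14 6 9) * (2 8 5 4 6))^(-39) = (14)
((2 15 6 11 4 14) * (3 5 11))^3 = ((2 15 6 3 5 11 4 14))^3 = (2 3 4 15 5 14 6 11)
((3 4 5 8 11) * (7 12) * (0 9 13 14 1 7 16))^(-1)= (0 16 12 7 1 14 13 9)(3 11 8 5 4)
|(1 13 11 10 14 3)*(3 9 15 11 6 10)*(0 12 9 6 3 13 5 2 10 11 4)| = |(0 12 9 15 4)(1 5 2 10 14 6 11 13 3)| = 45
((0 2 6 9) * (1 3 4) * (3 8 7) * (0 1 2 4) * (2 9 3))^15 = (0 2 1)(3 7 9)(4 6 8)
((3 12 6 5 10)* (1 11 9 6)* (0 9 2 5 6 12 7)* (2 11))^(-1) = ((0 9 12 1 2 5 10 3 7))^(-1) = (0 7 3 10 5 2 1 12 9)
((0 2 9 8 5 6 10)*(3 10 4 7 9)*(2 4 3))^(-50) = (0 8 10 9 3 7 6 4 5)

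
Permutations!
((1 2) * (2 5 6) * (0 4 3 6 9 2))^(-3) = ((0 4 3 6)(1 5 9 2))^(-3) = (0 4 3 6)(1 5 9 2)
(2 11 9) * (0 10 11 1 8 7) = (0 10 11 9 2 1 8 7) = [10, 8, 1, 3, 4, 5, 6, 0, 7, 2, 11, 9]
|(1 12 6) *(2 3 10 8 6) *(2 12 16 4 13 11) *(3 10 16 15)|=|(1 15 3 16 4 13 11 2 10 8 6)|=11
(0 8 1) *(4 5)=(0 8 1)(4 5)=[8, 0, 2, 3, 5, 4, 6, 7, 1]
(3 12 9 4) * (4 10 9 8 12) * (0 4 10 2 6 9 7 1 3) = (0 4)(1 3 10 7)(2 6 9)(8 12) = [4, 3, 6, 10, 0, 5, 9, 1, 12, 2, 7, 11, 8]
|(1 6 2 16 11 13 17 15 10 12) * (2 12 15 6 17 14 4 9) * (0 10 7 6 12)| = |(0 10 15 7 6)(1 17 12)(2 16 11 13 14 4 9)| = 105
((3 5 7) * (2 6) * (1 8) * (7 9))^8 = (9)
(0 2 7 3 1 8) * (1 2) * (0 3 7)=(0 1 8 3 2)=[1, 8, 0, 2, 4, 5, 6, 7, 3]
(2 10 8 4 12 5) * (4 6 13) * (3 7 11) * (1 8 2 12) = [0, 8, 10, 7, 1, 12, 13, 11, 6, 9, 2, 3, 5, 4] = (1 8 6 13 4)(2 10)(3 7 11)(5 12)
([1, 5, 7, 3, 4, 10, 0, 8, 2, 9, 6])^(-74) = [1, 5, 7, 3, 4, 10, 0, 8, 2, 9, 6]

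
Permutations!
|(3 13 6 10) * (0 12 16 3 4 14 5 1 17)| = |(0 12 16 3 13 6 10 4 14 5 1 17)| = 12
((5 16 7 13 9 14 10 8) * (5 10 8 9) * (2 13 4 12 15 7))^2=((2 13 5 16)(4 12 15 7)(8 10 9 14))^2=(2 5)(4 15)(7 12)(8 9)(10 14)(13 16)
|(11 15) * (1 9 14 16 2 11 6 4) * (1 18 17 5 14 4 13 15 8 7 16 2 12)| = |(1 9 4 18 17 5 14 2 11 8 7 16 12)(6 13 15)| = 39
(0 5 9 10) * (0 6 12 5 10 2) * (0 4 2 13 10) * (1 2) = (1 2 4)(5 9 13 10 6 12) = [0, 2, 4, 3, 1, 9, 12, 7, 8, 13, 6, 11, 5, 10]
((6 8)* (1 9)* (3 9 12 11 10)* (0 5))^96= (12)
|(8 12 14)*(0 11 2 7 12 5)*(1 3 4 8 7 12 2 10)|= |(0 11 10 1 3 4 8 5)(2 12 14 7)|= 8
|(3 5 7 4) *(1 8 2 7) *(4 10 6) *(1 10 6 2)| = 14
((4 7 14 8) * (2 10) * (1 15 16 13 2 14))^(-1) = ((1 15 16 13 2 10 14 8 4 7))^(-1) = (1 7 4 8 14 10 2 13 16 15)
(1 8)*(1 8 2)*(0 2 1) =(8)(0 2) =[2, 1, 0, 3, 4, 5, 6, 7, 8]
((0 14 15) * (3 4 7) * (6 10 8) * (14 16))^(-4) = ((0 16 14 15)(3 4 7)(6 10 8))^(-4) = (16)(3 7 4)(6 8 10)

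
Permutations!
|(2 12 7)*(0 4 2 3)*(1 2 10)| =8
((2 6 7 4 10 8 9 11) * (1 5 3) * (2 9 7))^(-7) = ((1 5 3)(2 6)(4 10 8 7)(9 11))^(-7) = (1 3 5)(2 6)(4 10 8 7)(9 11)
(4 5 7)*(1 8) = [0, 8, 2, 3, 5, 7, 6, 4, 1] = (1 8)(4 5 7)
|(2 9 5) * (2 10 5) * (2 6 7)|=|(2 9 6 7)(5 10)|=4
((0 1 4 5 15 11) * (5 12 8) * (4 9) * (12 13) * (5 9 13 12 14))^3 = (0 14 11 13 15 1 5)(4 9 8 12)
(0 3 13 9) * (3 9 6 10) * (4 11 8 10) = (0 9)(3 13 6 4 11 8 10) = [9, 1, 2, 13, 11, 5, 4, 7, 10, 0, 3, 8, 12, 6]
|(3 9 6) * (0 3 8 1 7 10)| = |(0 3 9 6 8 1 7 10)| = 8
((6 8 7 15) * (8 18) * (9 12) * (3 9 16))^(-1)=(3 16 12 9)(6 15 7 8 18)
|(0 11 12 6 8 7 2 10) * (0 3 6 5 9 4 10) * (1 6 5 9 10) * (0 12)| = |(0 11)(1 6 8 7 2 12 9 4)(3 5 10)| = 24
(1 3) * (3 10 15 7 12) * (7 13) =(1 10 15 13 7 12 3) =[0, 10, 2, 1, 4, 5, 6, 12, 8, 9, 15, 11, 3, 7, 14, 13]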